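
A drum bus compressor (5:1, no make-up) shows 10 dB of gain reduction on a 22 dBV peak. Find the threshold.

9.5 dBV

Let T be the threshold. Output overshoot = (input overshoot)/R, so 12 − T = (22 − T)/5.
5·(12 − T) = 22 − T → 4·T = 60 − 22 = 38.
T = 38/4 = 9.5 dBV.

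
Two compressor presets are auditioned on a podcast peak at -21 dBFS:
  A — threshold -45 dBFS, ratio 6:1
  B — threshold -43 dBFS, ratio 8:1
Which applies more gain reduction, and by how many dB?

A, by 0.75 dB

A: GR = 24 − 24/6 = 20 dB.
B: GR = 22 − 22/8 = 19.25 dB.
Difference: 0.75 dB in favour of A.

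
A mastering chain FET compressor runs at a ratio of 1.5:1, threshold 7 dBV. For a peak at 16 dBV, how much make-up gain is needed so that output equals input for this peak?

Without make-up, output = threshold + overshoot/1.5 = 7 + 6 = 13 dBV.
Gap to target: 3 dB.

3 dB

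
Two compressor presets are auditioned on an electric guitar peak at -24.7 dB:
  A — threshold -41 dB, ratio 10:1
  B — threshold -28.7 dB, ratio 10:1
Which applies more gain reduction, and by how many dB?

A, by 11.07 dB

A: 16.3 dB over, compressed to 1.63 dB over, so 14.67 dB of GR.
B: 4 dB over, compressed to 0.4 dB over, so 3.6 dB of GR.
A reduces 11.07 dB more.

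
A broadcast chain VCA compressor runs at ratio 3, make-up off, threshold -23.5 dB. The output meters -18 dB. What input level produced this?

Post-compression overshoot = -18 − (-23.5) = 5.5 dB.
Before 3:1 compression the overshoot was 5.5 × 3 = 16.5 dB, so input = -23.5 + 16.5 = -7 dB.

-7 dB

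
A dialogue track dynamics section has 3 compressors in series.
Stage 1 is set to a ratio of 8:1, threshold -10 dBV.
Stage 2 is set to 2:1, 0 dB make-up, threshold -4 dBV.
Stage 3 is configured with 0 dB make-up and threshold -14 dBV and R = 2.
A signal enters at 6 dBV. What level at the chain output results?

-11 dBV

Stage 1: overshoot 16 dB → 16/8 = 2 dB → -8 dBV.
Stage 2: -8 dBV ≤ -4 dBV, so stage 2 doesn't engage; output -8 dBV.
Stage 3: overshoot 6 dB → 6/2 = 3 dB → -11 dBV.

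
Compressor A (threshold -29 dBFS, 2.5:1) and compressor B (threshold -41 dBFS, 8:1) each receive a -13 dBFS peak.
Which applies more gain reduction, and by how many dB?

A: overshoot 16 dB → output overshoot 6.4 dB → GR 9.6 dB.
B: overshoot 28 dB → output overshoot 3.5 dB → GR 24.5 dB.
B reduces 14.9 dB more.

B, by 14.9 dB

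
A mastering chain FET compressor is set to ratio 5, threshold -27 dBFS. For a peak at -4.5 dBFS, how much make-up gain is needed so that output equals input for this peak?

18 dB

The peak compresses to -27 + 22.5/5 = -22.5 dBFS.
To reach -4.5 dBFS requires -4.5 − (-22.5) = 18 dB of make-up.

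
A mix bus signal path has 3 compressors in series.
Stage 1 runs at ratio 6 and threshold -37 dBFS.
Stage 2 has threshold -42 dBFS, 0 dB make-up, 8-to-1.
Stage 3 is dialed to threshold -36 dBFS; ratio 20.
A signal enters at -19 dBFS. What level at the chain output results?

-41 dBFS

Stage 1: overshoot 18 dB → 18/6 = 3 dB → -34 dBFS.
Stage 2: 8 dB above -42 dBFS, reduced 8:1 to 1 dB above → -41 dBFS.
Stage 3: -41 dBFS is at or below the -36 dBFS threshold — no compression; output -41 dBFS.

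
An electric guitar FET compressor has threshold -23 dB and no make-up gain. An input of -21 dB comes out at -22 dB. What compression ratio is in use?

Input overshoot = -21 − (-23) = 2 dB; output overshoot = -22 − (-23) = 1 dB.
Ratio = 2 / 1 = 2.

2:1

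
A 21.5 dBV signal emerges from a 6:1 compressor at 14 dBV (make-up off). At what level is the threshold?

12.5 dBV

Input is 9 dB above T (since output overshoot × R = input overshoot: (14 − T)·6 = 21.5 − T gives T = 12.5 dBV).
Check: 12.5 + (21.5 − 12.5)/6 = 12.5 + 1.5 = 14 dBV. ✓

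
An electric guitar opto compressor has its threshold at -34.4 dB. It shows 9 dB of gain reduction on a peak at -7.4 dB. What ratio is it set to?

1.5:1

Input overshoot = -7.4 − (-34.4) = 27 dB.
Output overshoot = 27 − 9 = 18 dB.
Ratio = input overshoot / output overshoot = 27 / 18 = 1.5.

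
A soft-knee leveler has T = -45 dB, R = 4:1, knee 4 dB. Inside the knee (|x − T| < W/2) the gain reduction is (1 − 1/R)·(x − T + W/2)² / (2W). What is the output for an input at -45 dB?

-45.375 dB

x − T + W/2 = -45 − (-45) + 2 = 2.
GR = (1 − 1/4) × 2² / 8 = 0.75 × 4 / 8 = 0.375 dB.
Output = -45 − 0.375 = -45.375 dB.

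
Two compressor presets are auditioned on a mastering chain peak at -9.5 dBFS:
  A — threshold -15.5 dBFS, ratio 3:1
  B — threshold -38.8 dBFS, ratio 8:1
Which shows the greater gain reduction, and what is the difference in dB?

A: GR = 6 − 6/3 = 4 dB.
B: GR = 29.3 − 29.3/8 = 25.6375 dB.
B applies 21.6375 dB more gain reduction.

B, by 21.6375 dB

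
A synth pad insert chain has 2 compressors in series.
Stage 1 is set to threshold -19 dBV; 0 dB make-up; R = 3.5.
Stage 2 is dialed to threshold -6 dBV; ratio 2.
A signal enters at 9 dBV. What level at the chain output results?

-11 dBV

Stage 1: overshoot 28 dB → 28/3.5 = 8 dB → -11 dBV.
Stage 2: below threshold (-11 ≤ -6); passes unchanged; output -11 dBV.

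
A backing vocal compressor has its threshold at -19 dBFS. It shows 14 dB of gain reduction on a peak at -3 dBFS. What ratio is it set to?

Input overshoot = -3 − (-19) = 16 dB.
Output overshoot = 16 − 14 = 2 dB.
Ratio = input overshoot / output overshoot = 16 / 2 = 8.

8:1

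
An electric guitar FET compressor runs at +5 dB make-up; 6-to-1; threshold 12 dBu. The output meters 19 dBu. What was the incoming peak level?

24 dBu

Remove make-up: 19 − 5 = 14 dBu.
Post-compression overshoot = 14 − 12 = 2 dB.
Input overshoot = R × output overshoot = 12 dB → input = 12 + 12 = 24 dBu.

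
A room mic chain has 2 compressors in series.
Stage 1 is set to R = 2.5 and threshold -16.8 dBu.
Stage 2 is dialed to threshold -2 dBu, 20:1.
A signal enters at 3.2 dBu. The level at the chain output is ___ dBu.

-8.8 dBu

Stage 1: overshoot 20 dB → 20/2.5 = 8 dB → -8.8 dBu.
Stage 2: -8.8 dBu is at or below the -2 dBu threshold — no compression; output -8.8 dBu.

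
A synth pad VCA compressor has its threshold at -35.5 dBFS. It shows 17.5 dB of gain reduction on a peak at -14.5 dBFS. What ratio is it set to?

Input overshoot = -14.5 − (-35.5) = 21 dB.
Output overshoot = 21 − 17.5 = 3.5 dB.
Ratio = input overshoot / output overshoot = 21 / 3.5 = 6.

6:1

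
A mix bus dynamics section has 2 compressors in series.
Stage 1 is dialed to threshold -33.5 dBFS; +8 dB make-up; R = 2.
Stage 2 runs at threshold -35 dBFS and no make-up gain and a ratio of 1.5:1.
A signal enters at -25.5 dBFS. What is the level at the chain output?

Stage 1: overshoot 8 dB → 8/2 = 4 dB → -29.5 dBFS; +8 dB make-up → -21.5 dBFS.
Stage 2: 13.5 dB above -35 dBFS, reduced 1.5:1 to 9 dB above → -26 dBFS.

-26 dBFS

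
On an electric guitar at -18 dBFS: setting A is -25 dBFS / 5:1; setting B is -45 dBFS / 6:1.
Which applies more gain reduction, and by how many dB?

A: GR = 7 − 7/5 = 5.6 dB.
B: GR = 27 − 27/6 = 22.5 dB.
B applies 16.9 dB more gain reduction.

B, by 16.9 dB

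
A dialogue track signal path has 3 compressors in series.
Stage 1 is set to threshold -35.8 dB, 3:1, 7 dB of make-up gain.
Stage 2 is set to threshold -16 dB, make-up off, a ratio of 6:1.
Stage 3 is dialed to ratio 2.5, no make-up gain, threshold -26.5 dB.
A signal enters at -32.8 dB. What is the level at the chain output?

-27.8 dB

Stage 1: -32.8 dB is 3 dB over -35.8 dB; at 3:1 that becomes 1 dB over, giving -34.8 dB; +7 dB make-up → -27.8 dB.
Stage 2: -27.8 dB is at or below the -16 dB threshold — no compression; output -27.8 dB.
Stage 3: below threshold (-27.8 ≤ -26.5); passes unchanged; output -27.8 dB.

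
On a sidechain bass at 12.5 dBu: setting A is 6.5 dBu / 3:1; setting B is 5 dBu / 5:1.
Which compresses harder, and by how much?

B, by 2 dB

A: 6 dB over, compressed to 2 dB over, so 4 dB of GR.
B: 7.5 dB over, compressed to 1.5 dB over, so 6 dB of GR.
B applies 2 dB more gain reduction.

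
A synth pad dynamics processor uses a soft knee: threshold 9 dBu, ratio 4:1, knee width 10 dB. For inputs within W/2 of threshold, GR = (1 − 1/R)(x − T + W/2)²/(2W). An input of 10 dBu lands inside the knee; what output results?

8.65 dBu

x − T + W/2 = 10 − 9 + 5 = 6.
GR = (1 − 1/4) × 6² / 20 = 0.75 × 36 / 20 = 1.35 dB.
Output = 10 − 1.35 = 8.65 dBu.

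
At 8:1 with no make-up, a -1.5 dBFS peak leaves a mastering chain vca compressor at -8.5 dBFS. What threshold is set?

Gain reduction = -1.5 − (-8.5) = 7 dB; output overshoot = GR / (R − 1) = 7 / 7 = 1 dB.
Threshold = output − output overshoot = -8.5 − 1 = -9.5 dBFS.

-9.5 dBFS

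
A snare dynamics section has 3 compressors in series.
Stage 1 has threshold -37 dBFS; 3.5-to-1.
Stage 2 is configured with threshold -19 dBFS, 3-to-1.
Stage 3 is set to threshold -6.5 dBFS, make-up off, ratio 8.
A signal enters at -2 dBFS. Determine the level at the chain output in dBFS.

Stage 1: 35 dB above -37 dBFS, reduced 3.5:1 to 10 dB above → -27 dBFS.
Stage 2: -27 dBFS ≤ -19 dBFS, so stage 2 doesn't engage; output -27 dBFS.
Stage 3: -27 dBFS ≤ -6.5 dBFS, so stage 3 doesn't engage; output -27 dBFS.

-27 dBFS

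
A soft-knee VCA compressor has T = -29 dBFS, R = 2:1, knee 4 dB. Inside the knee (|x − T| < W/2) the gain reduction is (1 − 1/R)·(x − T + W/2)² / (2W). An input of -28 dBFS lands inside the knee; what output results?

x − T + W/2 = -28 − (-29) + 2 = 3.
GR = (1 − 1/2) × 3² / 8 = 0.5 × 9 / 8 = 0.5625 dB.
Output = -28 − 0.5625 = -28.5625 dBFS.

-28.5625 dBFS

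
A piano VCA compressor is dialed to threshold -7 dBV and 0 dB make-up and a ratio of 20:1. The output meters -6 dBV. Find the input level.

That's 1 dB above the -7 dBV threshold.
Undo the ratio: input overshoot = 1 × 20 = 20 dB, giving input = 13 dBV.

13 dBV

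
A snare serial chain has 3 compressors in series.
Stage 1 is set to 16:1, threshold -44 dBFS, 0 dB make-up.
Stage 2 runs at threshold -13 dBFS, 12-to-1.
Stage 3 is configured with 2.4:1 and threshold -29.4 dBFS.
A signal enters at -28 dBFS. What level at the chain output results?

Stage 1: -28 dBFS is 16 dB over -44 dBFS; at 16:1 that becomes 1 dB over, giving -43 dBFS.
Stage 2: -43 dBFS ≤ -13 dBFS, so stage 2 doesn't engage; output -43 dBFS.
Stage 3: -43 dBFS ≤ -29.4 dBFS, so stage 3 doesn't engage; output -43 dBFS.

-43 dBFS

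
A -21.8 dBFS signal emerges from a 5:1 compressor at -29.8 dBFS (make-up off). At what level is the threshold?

Input is 10 dB above T (since output overshoot × R = input overshoot: (-29.8 − T)·5 = -21.8 − T gives T = -31.8 dBFS).
Check: -31.8 + (-21.8 − (-31.8))/5 = -31.8 + 2 = -29.8 dBFS. ✓

-31.8 dBFS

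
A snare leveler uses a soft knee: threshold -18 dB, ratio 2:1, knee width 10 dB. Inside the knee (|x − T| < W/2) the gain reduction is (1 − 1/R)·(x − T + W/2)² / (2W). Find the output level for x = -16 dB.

-17.225 dB

x − T + W/2 = -16 − (-18) + 5 = 7.
GR = (1 − 1/2) × 7² / 20 = 0.5 × 49 / 20 = 1.225 dB.
Output = -16 − 1.225 = -17.225 dB.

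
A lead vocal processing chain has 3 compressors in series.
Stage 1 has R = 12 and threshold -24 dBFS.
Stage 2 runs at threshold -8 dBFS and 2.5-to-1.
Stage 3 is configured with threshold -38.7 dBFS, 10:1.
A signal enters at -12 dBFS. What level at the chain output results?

-37.13 dBFS

Stage 1: 12 dB above -24 dBFS, reduced 12:1 to 1 dB above → -23 dBFS.
Stage 2: -23 dBFS is at or below the -8 dBFS threshold — no compression; output -23 dBFS.
Stage 3: -23 dBFS is 15.7 dB over -38.7 dBFS; at 10:1 that becomes 1.57 dB over, giving -37.13 dBFS.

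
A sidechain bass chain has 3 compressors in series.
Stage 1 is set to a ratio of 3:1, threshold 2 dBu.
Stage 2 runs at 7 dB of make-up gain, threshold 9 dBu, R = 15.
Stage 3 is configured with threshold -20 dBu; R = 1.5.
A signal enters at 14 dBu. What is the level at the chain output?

2 dBu

Stage 1: 14 dBu is 12 dB over 2 dBu; at 3:1 that becomes 4 dB over, giving 6 dBu.
Stage 2: 6 dBu ≤ 9 dBu, so stage 2 doesn't engage; make-up brings it to 13 dBu.
Stage 3: 33 dB above -20 dBu, reduced 1.5:1 to 22 dB above → 2 dBu.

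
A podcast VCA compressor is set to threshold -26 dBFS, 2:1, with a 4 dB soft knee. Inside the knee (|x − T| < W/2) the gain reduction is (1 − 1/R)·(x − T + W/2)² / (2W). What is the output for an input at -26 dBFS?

-26.25 dBFS

x − T + W/2 = -26 − (-26) + 2 = 2.
GR = (1 − 1/2) × 2² / 8 = 0.5 × 4 / 8 = 0.25 dB.
Output = -26 − 0.25 = -26.25 dBFS.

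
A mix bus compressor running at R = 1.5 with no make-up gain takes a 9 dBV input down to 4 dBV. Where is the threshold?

-6 dBV

Gain reduction = 9 − 4 = 5 dB; output overshoot = GR / (R − 1) = 5 / 0.5 = 10 dB.
Threshold = output − output overshoot = 4 − 10 = -6 dBV.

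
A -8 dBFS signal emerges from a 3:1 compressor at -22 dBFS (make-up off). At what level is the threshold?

-29 dBFS

Gain reduction = -8 − (-22) = 14 dB; output overshoot = GR / (R − 1) = 14 / 2 = 7 dB.
Threshold = output − output overshoot = -22 − 7 = -29 dBFS.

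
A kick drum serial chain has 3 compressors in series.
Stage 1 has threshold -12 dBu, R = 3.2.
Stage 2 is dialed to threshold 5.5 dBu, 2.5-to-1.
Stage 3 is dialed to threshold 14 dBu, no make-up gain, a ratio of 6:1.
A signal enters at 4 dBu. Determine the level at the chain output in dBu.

-7 dBu

Stage 1: overshoot 16 dB → 16/3.2 = 5 dB → -7 dBu.
Stage 2: -7 dBu is at or below the 5.5 dBu threshold — no compression; output -7 dBu.
Stage 3: -7 dBu ≤ 14 dBu, so stage 3 doesn't engage; output -7 dBu.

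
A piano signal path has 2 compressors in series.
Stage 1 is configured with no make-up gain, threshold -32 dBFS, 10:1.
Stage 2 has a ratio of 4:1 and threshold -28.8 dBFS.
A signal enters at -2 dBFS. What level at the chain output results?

-29 dBFS

Stage 1: -2 dBFS is 30 dB over -32 dBFS; at 10:1 that becomes 3 dB over, giving -29 dBFS.
Stage 2: -29 dBFS is at or below the -28.8 dBFS threshold — no compression; output -29 dBFS.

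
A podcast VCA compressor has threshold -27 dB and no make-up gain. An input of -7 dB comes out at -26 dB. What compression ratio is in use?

20:1

Input overshoot = -7 − (-27) = 20 dB; output overshoot = -26 − (-27) = 1 dB.
Ratio = 20 / 1 = 20.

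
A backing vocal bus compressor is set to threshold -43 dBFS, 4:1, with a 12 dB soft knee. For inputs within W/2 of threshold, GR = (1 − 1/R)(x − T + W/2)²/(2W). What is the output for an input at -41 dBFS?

x − T + W/2 = -41 − (-43) + 6 = 8.
GR = (1 − 1/4) × 8² / 24 = 0.75 × 64 / 24 = 2 dB.
Output = -41 − 2 = -43 dBFS.

-43 dBFS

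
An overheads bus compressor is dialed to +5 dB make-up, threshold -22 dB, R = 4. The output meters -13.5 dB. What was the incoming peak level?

-8 dB

Before make-up, the level was -13.5 − 5 = -18.5 dB.
That's 3.5 dB above the -22 dB threshold.
Before 4:1 compression the overshoot was 3.5 × 4 = 14 dB, so input = -22 + 14 = -8 dB.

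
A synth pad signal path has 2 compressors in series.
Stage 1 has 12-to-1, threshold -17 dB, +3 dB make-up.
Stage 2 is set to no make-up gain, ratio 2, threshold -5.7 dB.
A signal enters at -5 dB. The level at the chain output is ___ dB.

Stage 1: 12 dB above -17 dB, reduced 12:1 to 1 dB above → -16 dB; +3 dB make-up → -13 dB.
Stage 2: -13 dB is at or below the -5.7 dB threshold — no compression; output -13 dB.

-13 dB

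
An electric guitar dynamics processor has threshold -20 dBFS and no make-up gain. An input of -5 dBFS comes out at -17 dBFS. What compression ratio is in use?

Input overshoot = -5 − (-20) = 15 dB; output overshoot = -17 − (-20) = 3 dB.
Ratio = 15 / 3 = 5.

5:1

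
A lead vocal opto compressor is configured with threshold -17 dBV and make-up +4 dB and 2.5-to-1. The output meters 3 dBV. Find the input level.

23 dBV

Before make-up, the level was 3 − 4 = -1 dBV.
The compressed level sits -1 − (-17) = 16 dB over threshold.
Before 2.5:1 compression the overshoot was 16 × 2.5 = 40 dB, so input = -17 + 40 = 23 dBV.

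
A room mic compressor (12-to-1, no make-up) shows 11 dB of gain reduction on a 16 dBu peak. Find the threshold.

Let T be the threshold. Output overshoot = (input overshoot)/R, so 5 − T = (16 − T)/12.
12·(5 − T) = 16 − T → 11·T = 60 − 16 = 44.
T = 44/11 = 4 dBu.

4 dBu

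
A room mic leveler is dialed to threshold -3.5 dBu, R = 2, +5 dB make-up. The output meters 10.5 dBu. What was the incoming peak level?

14.5 dBu

Before make-up, the level was 10.5 − 5 = 5.5 dBu.
That's 9 dB above the -3.5 dBu threshold.
Before 2:1 compression the overshoot was 9 × 2 = 18 dB, so input = -3.5 + 18 = 14.5 dBu.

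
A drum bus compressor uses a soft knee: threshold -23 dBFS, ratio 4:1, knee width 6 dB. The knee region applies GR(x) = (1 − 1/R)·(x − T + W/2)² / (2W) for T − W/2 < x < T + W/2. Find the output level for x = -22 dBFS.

-23 dBFS

x − T + W/2 = -22 − (-23) + 3 = 4.
GR = (1 − 1/4) × 4² / 12 = 0.75 × 16 / 12 = 1 dB.
Output = -22 − 1 = -23 dBFS.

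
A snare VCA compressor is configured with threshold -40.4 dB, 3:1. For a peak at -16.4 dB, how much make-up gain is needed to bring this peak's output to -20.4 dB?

Without make-up, output = threshold + overshoot/3 = -40.4 + 8 = -32.4 dB.
Gap to target: 12 dB.

12 dB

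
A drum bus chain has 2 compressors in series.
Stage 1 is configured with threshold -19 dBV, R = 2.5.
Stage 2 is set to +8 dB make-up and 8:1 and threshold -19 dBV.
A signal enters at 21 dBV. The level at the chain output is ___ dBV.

-9 dBV

Stage 1: 21 dBV is 40 dB over -19 dBV; at 2.5:1 that becomes 16 dB over, giving -3 dBV.
Stage 2: overshoot 16 dB → 16/8 = 2 dB → -17 dBV; +8 dB make-up → -9 dBV.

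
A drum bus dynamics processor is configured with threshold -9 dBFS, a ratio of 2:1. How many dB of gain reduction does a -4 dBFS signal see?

-4 dBFS exceeds the threshold by 5 dB.
A 2:1 ratio leaves 2.5 dB of that excess.
GR = overshoot in − overshoot out = 5 − 2.5 = 2.5 dB.

2.5 dB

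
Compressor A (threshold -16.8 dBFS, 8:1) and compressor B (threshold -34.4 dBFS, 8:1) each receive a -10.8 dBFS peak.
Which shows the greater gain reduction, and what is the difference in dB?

A: 6 dB over, compressed to 0.75 dB over, so 5.25 dB of GR.
B: 23.6 dB over, compressed to 2.95 dB over, so 20.65 dB of GR.
B applies 15.4 dB more gain reduction.

B, by 15.4 dB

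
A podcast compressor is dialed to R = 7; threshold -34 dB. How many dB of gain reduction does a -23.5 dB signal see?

Overshoot = -23.5 − (-34) = 10.5 dB.
A 7:1 ratio leaves 1.5 dB of that excess.
GR = overshoot in − overshoot out = 10.5 − 1.5 = 9 dB.

9 dB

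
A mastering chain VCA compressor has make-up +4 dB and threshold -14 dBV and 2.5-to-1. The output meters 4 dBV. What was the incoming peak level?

Stripping the +4 dB make-up gives 0 dBV at the gain stage.
The compressed level sits 0 − (-14) = 14 dB over threshold.
Undo the ratio: input overshoot = 14 × 2.5 = 35 dB, giving input = 21 dBV.

21 dBV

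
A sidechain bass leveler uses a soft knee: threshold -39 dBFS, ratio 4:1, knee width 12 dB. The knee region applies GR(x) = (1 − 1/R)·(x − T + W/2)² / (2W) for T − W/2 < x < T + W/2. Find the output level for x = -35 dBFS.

-38.125 dBFS

x − T + W/2 = -35 − (-39) + 6 = 10.
GR = (1 − 1/4) × 10² / 24 = 0.75 × 100 / 24 = 3.125 dB.
Output = -35 − 3.125 = -38.125 dBFS.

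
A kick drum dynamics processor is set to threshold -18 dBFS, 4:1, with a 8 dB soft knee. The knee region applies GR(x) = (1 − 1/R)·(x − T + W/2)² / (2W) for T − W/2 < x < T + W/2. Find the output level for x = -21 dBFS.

x − T + W/2 = -21 − (-18) + 4 = 1.
GR = (1 − 1/4) × 1² / 16 = 0.75 × 1 / 16 = 0.046875 dB.
Output = -21 − 0.046875 = -21.046875 dBFS.

-21.046875 dBFS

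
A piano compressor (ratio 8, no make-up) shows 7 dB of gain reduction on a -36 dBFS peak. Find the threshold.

-44 dBFS

Input is 8 dB above T (since output overshoot × R = input overshoot: (-43 − T)·8 = -36 − T gives T = -44 dBFS).
Check: -44 + (-36 − (-44))/8 = -44 + 1 = -43 dBFS. ✓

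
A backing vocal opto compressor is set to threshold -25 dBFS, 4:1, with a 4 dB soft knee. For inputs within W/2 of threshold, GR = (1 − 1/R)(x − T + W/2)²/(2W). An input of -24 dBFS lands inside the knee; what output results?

-24.84375 dBFS

x − T + W/2 = -24 − (-25) + 2 = 3.
GR = (1 − 1/4) × 3² / 8 = 0.75 × 9 / 8 = 0.84375 dB.
Output = -24 − 0.84375 = -24.84375 dBFS.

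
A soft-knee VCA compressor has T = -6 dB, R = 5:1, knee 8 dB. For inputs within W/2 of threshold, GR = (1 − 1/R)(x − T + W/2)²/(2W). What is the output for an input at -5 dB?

-6.25 dB

x − T + W/2 = -5 − (-6) + 4 = 5.
GR = (1 − 1/5) × 5² / 16 = 0.8 × 25 / 16 = 1.25 dB.
Output = -5 − 1.25 = -6.25 dB.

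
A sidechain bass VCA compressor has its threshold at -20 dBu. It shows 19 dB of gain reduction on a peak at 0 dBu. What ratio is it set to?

20:1

Input overshoot = 0 − (-20) = 20 dB.
Output overshoot = 20 − 19 = 1 dB.
Ratio = input overshoot / output overshoot = 20 / 1 = 20.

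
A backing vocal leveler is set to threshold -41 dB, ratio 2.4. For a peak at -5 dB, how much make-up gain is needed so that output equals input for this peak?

21 dB

Overshoot 36 dB → 36/2.4 = 15 dB after compression, so the compressed level is -41 + 15 = -26 dB.
Make-up = target − compressed = -5 − (-26) = 21 dB.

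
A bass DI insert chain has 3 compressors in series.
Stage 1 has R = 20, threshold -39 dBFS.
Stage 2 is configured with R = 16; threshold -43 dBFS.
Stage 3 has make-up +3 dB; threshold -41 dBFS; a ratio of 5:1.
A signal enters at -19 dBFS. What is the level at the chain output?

Stage 1: overshoot 20 dB → 20/20 = 1 dB → -38 dBFS.
Stage 2: -38 dBFS is 5 dB over -43 dBFS; at 16:1 that becomes 0.3125 dB over, giving -42.6875 dBFS.
Stage 3: below threshold (-42.6875 ≤ -41); passes unchanged; make-up brings it to -39.6875 dBFS.

-39.6875 dBFS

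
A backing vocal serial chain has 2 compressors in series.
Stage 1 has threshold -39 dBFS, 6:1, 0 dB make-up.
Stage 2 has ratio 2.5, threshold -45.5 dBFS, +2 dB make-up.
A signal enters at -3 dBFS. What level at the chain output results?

Stage 1: overshoot 36 dB → 36/6 = 6 dB → -33 dBFS.
Stage 2: -33 dBFS is 12.5 dB over -45.5 dBFS; at 2.5:1 that becomes 5 dB over, giving -40.5 dBFS; +2 dB make-up → -38.5 dBFS.

-38.5 dBFS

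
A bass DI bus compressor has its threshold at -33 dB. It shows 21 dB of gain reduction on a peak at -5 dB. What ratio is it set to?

4:1

Input overshoot = -5 − (-33) = 28 dB.
Output overshoot = 28 − 21 = 7 dB.
Ratio = input overshoot / output overshoot = 28 / 7 = 4.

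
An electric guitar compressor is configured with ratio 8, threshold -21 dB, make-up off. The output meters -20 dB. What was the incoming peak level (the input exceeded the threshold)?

-13 dB

Post-compression overshoot = -20 − (-21) = 1 dB.
Before 8:1 compression the overshoot was 1 × 8 = 8 dB, so input = -21 + 8 = -13 dB.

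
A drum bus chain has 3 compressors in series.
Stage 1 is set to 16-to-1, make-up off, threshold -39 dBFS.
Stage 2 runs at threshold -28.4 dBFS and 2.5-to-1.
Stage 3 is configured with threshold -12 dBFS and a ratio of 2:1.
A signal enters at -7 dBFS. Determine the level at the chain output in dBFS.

Stage 1: -7 dBFS is 32 dB over -39 dBFS; at 16:1 that becomes 2 dB over, giving -37 dBFS.
Stage 2: below threshold (-37 ≤ -28.4); passes unchanged; output -37 dBFS.
Stage 3: -37 dBFS ≤ -12 dBFS, so stage 3 doesn't engage; output -37 dBFS.

-37 dBFS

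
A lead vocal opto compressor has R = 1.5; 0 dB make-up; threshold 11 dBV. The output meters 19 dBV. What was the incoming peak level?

23 dBV

Post-compression overshoot = 19 − 11 = 8 dB.
Undo the ratio: input overshoot = 8 × 1.5 = 12 dB, giving input = 23 dBV.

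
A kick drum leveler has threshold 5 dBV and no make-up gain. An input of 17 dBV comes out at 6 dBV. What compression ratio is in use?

Input overshoot = 17 − 5 = 12 dB; output overshoot = 6 − 5 = 1 dB.
Ratio = 12 / 1 = 12.

12:1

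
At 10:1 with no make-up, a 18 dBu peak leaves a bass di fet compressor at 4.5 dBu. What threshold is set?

Gain reduction = 18 − 4.5 = 13.5 dB; output overshoot = GR / (R − 1) = 13.5 / 9 = 1.5 dB.
Threshold = output − output overshoot = 4.5 − 1.5 = 3 dBu.

3 dBu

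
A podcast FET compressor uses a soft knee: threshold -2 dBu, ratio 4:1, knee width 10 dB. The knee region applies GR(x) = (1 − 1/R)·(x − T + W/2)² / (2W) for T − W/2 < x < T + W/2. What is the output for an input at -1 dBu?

-2.35 dBu

x − T + W/2 = -1 − (-2) + 5 = 6.
GR = (1 − 1/4) × 6² / 20 = 0.75 × 36 / 20 = 1.35 dB.
Output = -1 − 1.35 = -2.35 dBu.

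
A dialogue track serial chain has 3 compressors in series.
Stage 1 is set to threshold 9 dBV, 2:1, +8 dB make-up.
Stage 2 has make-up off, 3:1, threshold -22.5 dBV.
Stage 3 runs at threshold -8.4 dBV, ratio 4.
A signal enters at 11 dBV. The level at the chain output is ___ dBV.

-9 dBV

Stage 1: 11 dBV is 2 dB over 9 dBV; at 2:1 that becomes 1 dB over, giving 10 dBV; +8 dB make-up → 18 dBV.
Stage 2: 40.5 dB above -22.5 dBV, reduced 3:1 to 13.5 dB above → -9 dBV.
Stage 3: -9 dBV ≤ -8.4 dBV, so stage 3 doesn't engage; output -9 dBV.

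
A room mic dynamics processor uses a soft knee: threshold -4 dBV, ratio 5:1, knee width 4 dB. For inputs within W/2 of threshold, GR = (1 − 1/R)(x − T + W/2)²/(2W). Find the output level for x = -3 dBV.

-3.9 dBV

x − T + W/2 = -3 − (-4) + 2 = 3.
GR = (1 − 1/5) × 3² / 8 = 0.8 × 9 / 8 = 0.9 dB.
Output = -3 − 0.9 = -3.9 dBV.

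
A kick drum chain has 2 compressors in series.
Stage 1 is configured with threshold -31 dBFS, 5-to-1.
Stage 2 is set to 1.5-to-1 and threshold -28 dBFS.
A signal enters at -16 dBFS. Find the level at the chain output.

Stage 1: overshoot 15 dB → 15/5 = 3 dB → -28 dBFS.
Stage 2: -28 dBFS ≤ -28 dBFS, so stage 2 doesn't engage; output -28 dBFS.

-28 dBFS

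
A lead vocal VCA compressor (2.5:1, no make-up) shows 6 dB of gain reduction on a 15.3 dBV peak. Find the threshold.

Let T be the threshold. Output overshoot = (input overshoot)/R, so 9.3 − T = (15.3 − T)/2.5.
2.5·(9.3 − T) = 15.3 − T → 1.5·T = 23.25 − 15.3 = 7.95.
T = 7.95/1.5 = 5.3 dBV.

5.3 dBV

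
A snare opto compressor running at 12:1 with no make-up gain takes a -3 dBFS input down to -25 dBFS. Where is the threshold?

Let T be the threshold. Output overshoot = (input overshoot)/R, so -25 − T = (-3 − T)/12.
12·(-25 − T) = -3 − T → 11·T = -300 − (-3) = -297.
T = -297/11 = -27 dBFS.

-27 dBFS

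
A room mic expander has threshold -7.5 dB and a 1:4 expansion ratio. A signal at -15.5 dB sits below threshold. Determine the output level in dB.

-39.5 dB

The input is 8 dB below the -7.5 dB threshold.
A 1:4 expander multiplies undershoot by 4: 8 × 4 = 32 dB below threshold.
Output = -7.5 − 32 = -39.5 dB.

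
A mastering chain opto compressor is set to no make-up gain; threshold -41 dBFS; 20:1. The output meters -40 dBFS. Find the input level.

-21 dBFS

That's 1 dB above the -41 dBFS threshold.
Input overshoot = R × output overshoot = 20 dB → input = -41 + 20 = -21 dBFS.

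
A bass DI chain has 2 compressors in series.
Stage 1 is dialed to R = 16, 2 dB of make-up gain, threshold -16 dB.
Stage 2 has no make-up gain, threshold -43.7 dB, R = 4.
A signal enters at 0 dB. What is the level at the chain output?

Stage 1: 0 dB is 16 dB over -16 dB; at 16:1 that becomes 1 dB over, giving -15 dB; +2 dB make-up → -13 dB.
Stage 2: -13 dB is 30.7 dB over -43.7 dB; at 4:1 that becomes 7.675 dB over, giving -36.025 dB.

-36.025 dB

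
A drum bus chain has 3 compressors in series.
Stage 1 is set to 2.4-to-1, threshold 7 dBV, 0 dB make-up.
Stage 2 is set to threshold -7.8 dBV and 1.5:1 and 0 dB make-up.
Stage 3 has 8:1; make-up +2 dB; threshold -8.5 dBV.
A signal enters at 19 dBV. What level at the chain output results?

-4.7625 dBV

Stage 1: overshoot 12 dB → 12/2.4 = 5 dB → 12 dBV.
Stage 2: 19.8 dB above -7.8 dBV, reduced 1.5:1 to 13.2 dB above → 5.4 dBV.
Stage 3: overshoot 13.9 dB → 13.9/8 = 1.7375 dB → -6.7625 dBV; +2 dB make-up → -4.7625 dBV.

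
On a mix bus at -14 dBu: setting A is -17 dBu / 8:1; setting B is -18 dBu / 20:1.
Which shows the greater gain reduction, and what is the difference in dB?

A: 3 dB over, compressed to 0.375 dB over, so 2.625 dB of GR.
B: 4 dB over, compressed to 0.2 dB over, so 3.8 dB of GR.
Difference: 1.175 dB in favour of B.

B, by 1.175 dB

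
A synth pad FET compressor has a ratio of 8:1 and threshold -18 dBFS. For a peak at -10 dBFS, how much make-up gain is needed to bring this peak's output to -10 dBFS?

Without make-up, output = threshold + overshoot/8 = -18 + 1 = -17 dBFS.
Gap to target: 7 dB.

7 dB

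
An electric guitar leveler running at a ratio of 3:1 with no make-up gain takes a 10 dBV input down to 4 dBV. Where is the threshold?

Input is 9 dB above T (since output overshoot × R = input overshoot: (4 − T)·3 = 10 − T gives T = 1 dBV).
Check: 1 + (10 − 1)/3 = 1 + 3 = 4 dBV. ✓

1 dBV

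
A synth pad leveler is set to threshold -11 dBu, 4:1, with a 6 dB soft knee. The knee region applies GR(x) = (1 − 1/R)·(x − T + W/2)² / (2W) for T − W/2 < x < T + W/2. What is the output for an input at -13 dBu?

x − T + W/2 = -13 − (-11) + 3 = 1.
GR = (1 − 1/4) × 1² / 12 = 0.75 × 1 / 12 = 0.0625 dB.
Output = -13 − 0.0625 = -13.0625 dBu.

-13.0625 dBu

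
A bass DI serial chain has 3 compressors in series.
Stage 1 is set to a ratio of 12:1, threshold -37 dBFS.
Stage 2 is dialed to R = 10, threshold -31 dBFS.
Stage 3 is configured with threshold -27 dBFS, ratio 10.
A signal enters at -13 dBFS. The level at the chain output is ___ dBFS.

-35 dBFS

Stage 1: overshoot 24 dB → 24/12 = 2 dB → -35 dBFS.
Stage 2: -35 dBFS ≤ -31 dBFS, so stage 2 doesn't engage; output -35 dBFS.
Stage 3: -35 dBFS ≤ -27 dBFS, so stage 3 doesn't engage; output -35 dBFS.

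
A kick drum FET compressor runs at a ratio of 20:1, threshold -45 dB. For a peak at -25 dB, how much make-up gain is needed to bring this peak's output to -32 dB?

12 dB

Without make-up, output = threshold + overshoot/20 = -45 + 1 = -44 dB.
Gap to target: 12 dB.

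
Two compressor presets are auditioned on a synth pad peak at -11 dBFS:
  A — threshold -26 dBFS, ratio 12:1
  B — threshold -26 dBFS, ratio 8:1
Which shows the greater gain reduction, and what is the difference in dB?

A: GR = 15 − 15/12 = 13.75 dB.
B: GR = 15 − 15/8 = 13.125 dB.
A reduces 0.625 dB more.

A, by 0.625 dB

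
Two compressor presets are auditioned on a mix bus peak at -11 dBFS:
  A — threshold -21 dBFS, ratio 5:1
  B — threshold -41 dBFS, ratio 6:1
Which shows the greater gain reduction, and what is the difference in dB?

B, by 17 dB

A: 10 dB over, compressed to 2 dB over, so 8 dB of GR.
B: 30 dB over, compressed to 5 dB over, so 25 dB of GR.
B reduces 17 dB more.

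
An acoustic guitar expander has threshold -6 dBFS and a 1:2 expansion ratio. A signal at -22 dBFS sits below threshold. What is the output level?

Below threshold, a 1:2 expander applies gain = (2−1)×(T − x) of attenuation.
(2−1) × 16 = 16 dB, so output = -22 − 16 = -38 dBFS.

-38 dBFS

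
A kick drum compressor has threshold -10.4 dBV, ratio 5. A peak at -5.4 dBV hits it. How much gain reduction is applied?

-5.4 dBV exceeds the threshold by 5 dB.
A 5:1 ratio leaves 1 dB of that excess.
So the signal is attenuated by 5 − 1 = 4 dB.

4 dB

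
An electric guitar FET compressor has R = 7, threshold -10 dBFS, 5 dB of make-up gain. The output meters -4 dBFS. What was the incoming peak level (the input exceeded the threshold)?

Stripping the +5 dB make-up gives -9 dBFS at the gain stage.
That's 1 dB above the -10 dBFS threshold.
Before 7:1 compression the overshoot was 1 × 7 = 7 dB, so input = -10 + 7 = -3 dBFS.

-3 dBFS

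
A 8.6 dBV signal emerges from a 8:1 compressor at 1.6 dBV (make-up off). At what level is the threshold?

0.6 dBV

Input is 8 dB above T (since output overshoot × R = input overshoot: (1.6 − T)·8 = 8.6 − T gives T = 0.6 dBV).
Check: 0.6 + (8.6 − 0.6)/8 = 0.6 + 1 = 1.6 dBV. ✓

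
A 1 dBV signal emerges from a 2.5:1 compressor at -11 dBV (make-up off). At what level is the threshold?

-19 dBV

Let T be the threshold. Output overshoot = (input overshoot)/R, so -11 − T = (1 − T)/2.5.
2.5·(-11 − T) = 1 − T → 1.5·T = -27.5 − 1 = -28.5.
T = -28.5/1.5 = -19 dBV.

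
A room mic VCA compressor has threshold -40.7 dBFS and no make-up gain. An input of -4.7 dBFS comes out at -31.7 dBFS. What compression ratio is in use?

4:1

Input overshoot = -4.7 − (-40.7) = 36 dB; output overshoot = -31.7 − (-40.7) = 9 dB.
Ratio = 36 / 9 = 4.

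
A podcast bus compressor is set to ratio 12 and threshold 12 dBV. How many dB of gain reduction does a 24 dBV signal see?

24 dBV exceeds the threshold by 12 dB.
A 12:1 ratio leaves 1 dB of that excess.
GR = overshoot in − overshoot out = 12 − 1 = 11 dB.

11 dB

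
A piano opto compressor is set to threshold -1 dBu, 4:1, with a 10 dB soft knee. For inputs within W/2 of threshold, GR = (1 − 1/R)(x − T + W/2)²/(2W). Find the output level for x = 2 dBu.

x − T + W/2 = 2 − (-1) + 5 = 8.
GR = (1 − 1/4) × 8² / 20 = 0.75 × 64 / 20 = 2.4 dB.
Output = 2 − 2.4 = -0.4 dBu.

-0.4 dBu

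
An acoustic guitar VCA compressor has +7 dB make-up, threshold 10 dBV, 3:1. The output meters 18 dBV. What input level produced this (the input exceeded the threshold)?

Stripping the +7 dB make-up gives 11 dBV at the gain stage.
Post-compression overshoot = 11 − 10 = 1 dB.
Input overshoot = R × output overshoot = 3 dB → input = 10 + 3 = 13 dBV.

13 dBV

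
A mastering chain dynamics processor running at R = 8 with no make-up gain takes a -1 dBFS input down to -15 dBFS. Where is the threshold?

-17 dBFS

Input is 16 dB above T (since output overshoot × R = input overshoot: (-15 − T)·8 = -1 − T gives T = -17 dBFS).
Check: -17 + (-1 − (-17))/8 = -17 + 2 = -15 dBFS. ✓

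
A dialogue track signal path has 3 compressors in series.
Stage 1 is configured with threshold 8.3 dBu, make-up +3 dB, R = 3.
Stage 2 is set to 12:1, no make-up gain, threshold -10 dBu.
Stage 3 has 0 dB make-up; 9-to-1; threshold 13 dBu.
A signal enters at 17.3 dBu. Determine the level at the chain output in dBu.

-7.975 dBu

Stage 1: 17.3 dBu is 9 dB over 8.3 dBu; at 3:1 that becomes 3 dB over, giving 11.3 dBu; +3 dB make-up → 14.3 dBu.
Stage 2: overshoot 24.3 dB → 24.3/12 = 2.025 dB → -7.975 dBu.
Stage 3: below threshold (-7.975 ≤ 13); passes unchanged; output -7.975 dBu.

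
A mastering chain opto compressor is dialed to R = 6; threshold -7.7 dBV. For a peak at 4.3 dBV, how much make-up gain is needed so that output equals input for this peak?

The peak compresses to -7.7 + 12/6 = -5.7 dBV.
To reach 4.3 dBV requires 4.3 − (-5.7) = 10 dB of make-up.

10 dB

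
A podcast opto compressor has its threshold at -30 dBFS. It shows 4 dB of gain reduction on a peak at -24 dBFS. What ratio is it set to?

Input overshoot = -24 − (-30) = 6 dB.
Output overshoot = 6 − 4 = 2 dB.
Ratio = input overshoot / output overshoot = 6 / 2 = 3.

3:1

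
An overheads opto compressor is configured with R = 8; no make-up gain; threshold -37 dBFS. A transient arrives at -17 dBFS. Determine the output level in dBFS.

-34.5 dBFS

The input is 20 dB above the -37 dBFS threshold.
At 8:1 the overshoot is divided by 8, leaving 2.5 dB above threshold.
Output = -37 + 2.5 = -34.5 dBFS.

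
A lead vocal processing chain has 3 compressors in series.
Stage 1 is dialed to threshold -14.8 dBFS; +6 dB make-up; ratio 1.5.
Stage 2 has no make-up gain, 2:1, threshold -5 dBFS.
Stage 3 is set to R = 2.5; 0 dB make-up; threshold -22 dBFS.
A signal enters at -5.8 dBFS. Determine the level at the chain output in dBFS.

-14.76 dBFS

Stage 1: -5.8 dBFS is 9 dB over -14.8 dBFS; at 1.5:1 that becomes 6 dB over, giving -8.8 dBFS; +6 dB make-up → -2.8 dBFS.
Stage 2: -2.8 dBFS is 2.2 dB over -5 dBFS; at 2:1 that becomes 1.1 dB over, giving -3.9 dBFS.
Stage 3: overshoot 18.1 dB → 18.1/2.5 = 7.24 dB → -14.76 dBFS.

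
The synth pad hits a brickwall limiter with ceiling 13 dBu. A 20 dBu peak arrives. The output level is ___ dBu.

13 dBu

A brickwall limiter is an ∞:1 compressor: any input above the ceiling is clamped to 13 dBu.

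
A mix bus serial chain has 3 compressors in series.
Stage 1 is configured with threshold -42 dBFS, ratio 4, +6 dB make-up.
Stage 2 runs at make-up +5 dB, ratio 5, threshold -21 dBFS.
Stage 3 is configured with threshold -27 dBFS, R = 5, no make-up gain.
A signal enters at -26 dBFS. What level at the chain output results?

-27 dBFS

Stage 1: 16 dB above -42 dBFS, reduced 4:1 to 4 dB above → -38 dBFS; +6 dB make-up → -32 dBFS.
Stage 2: -32 dBFS ≤ -21 dBFS, so stage 2 doesn't engage; make-up brings it to -27 dBFS.
Stage 3: -27 dBFS ≤ -27 dBFS, so stage 3 doesn't engage; output -27 dBFS.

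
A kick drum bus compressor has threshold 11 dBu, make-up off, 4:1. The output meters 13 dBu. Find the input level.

19 dBu

Post-compression overshoot = 13 − 11 = 2 dB.
Undo the ratio: input overshoot = 2 × 4 = 8 dB, giving input = 19 dBu.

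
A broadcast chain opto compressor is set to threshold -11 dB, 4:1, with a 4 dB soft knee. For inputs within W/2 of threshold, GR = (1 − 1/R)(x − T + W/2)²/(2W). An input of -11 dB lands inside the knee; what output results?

-11.375 dB

x − T + W/2 = -11 − (-11) + 2 = 2.
GR = (1 − 1/4) × 2² / 8 = 0.75 × 4 / 8 = 0.375 dB.
Output = -11 − 0.375 = -11.375 dB.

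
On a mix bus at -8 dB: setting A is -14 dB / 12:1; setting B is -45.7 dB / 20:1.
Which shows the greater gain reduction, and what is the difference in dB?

A: GR = 6 − 6/12 = 5.5 dB.
B: GR = 37.7 − 37.7/20 = 35.815 dB.
Difference: 30.315 dB in favour of B.

B, by 30.315 dB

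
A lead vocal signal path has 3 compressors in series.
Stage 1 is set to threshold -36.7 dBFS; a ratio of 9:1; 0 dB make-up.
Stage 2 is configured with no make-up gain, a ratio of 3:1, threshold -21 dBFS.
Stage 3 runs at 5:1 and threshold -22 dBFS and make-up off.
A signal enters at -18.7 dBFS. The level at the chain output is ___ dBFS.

Stage 1: 18 dB above -36.7 dBFS, reduced 9:1 to 2 dB above → -34.7 dBFS.
Stage 2: -34.7 dBFS is at or below the -21 dBFS threshold — no compression; output -34.7 dBFS.
Stage 3: below threshold (-34.7 ≤ -22); passes unchanged; output -34.7 dBFS.

-34.7 dBFS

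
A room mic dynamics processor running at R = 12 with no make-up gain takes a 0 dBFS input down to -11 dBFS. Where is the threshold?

-12 dBFS

Input is 12 dB above T (since output overshoot × R = input overshoot: (-11 − T)·12 = 0 − T gives T = -12 dBFS).
Check: -12 + (0 − (-12))/12 = -12 + 1 = -11 dBFS. ✓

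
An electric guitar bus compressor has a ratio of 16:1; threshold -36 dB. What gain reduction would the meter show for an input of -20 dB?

15 dB

Overshoot = -20 − (-36) = 16 dB.
After 16:1 compression the overshoot becomes 16/16 = 1 dB.
GR = overshoot in − overshoot out = 16 − 1 = 15 dB.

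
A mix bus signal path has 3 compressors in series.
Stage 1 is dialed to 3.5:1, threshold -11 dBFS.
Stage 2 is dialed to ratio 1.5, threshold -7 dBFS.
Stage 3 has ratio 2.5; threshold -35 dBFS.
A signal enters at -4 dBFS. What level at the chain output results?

Stage 1: -4 dBFS is 7 dB over -11 dBFS; at 3.5:1 that becomes 2 dB over, giving -9 dBFS.
Stage 2: -9 dBFS is at or below the -7 dBFS threshold — no compression; output -9 dBFS.
Stage 3: -9 dBFS is 26 dB over -35 dBFS; at 2.5:1 that becomes 10.4 dB over, giving -24.6 dBFS.

-24.6 dBFS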